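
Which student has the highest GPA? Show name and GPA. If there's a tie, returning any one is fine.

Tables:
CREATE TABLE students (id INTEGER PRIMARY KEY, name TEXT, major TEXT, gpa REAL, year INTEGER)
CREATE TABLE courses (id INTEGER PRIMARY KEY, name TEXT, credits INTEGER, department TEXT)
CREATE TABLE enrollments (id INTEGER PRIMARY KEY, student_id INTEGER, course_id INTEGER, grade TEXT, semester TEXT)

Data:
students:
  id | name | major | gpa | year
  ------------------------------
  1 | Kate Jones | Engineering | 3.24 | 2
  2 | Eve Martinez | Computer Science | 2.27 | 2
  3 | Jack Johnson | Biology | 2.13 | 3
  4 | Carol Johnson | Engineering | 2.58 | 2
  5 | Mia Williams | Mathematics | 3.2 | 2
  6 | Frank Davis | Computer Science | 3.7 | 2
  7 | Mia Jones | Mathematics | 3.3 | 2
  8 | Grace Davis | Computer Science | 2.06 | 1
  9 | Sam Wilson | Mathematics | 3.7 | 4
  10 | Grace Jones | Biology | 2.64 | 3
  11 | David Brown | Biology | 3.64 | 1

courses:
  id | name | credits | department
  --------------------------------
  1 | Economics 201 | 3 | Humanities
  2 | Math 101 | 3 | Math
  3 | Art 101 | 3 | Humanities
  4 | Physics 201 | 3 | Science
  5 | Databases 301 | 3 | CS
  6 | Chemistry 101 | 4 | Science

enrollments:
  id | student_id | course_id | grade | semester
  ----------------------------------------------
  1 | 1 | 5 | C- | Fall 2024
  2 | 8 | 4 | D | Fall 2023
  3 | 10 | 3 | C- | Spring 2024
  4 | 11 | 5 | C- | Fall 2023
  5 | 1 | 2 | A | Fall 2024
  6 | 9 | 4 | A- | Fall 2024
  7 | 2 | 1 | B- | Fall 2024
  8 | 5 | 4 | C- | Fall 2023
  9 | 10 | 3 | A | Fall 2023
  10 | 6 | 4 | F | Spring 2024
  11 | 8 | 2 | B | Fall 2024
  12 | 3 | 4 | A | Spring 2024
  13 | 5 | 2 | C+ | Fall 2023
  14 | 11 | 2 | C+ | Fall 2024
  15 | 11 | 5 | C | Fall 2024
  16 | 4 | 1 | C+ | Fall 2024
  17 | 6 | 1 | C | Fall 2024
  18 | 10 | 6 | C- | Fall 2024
SELECT name, gpa FROM students ORDER BY gpa DESC LIMIT 1

Execution result:
name | gpa
Frank Davis | 3.70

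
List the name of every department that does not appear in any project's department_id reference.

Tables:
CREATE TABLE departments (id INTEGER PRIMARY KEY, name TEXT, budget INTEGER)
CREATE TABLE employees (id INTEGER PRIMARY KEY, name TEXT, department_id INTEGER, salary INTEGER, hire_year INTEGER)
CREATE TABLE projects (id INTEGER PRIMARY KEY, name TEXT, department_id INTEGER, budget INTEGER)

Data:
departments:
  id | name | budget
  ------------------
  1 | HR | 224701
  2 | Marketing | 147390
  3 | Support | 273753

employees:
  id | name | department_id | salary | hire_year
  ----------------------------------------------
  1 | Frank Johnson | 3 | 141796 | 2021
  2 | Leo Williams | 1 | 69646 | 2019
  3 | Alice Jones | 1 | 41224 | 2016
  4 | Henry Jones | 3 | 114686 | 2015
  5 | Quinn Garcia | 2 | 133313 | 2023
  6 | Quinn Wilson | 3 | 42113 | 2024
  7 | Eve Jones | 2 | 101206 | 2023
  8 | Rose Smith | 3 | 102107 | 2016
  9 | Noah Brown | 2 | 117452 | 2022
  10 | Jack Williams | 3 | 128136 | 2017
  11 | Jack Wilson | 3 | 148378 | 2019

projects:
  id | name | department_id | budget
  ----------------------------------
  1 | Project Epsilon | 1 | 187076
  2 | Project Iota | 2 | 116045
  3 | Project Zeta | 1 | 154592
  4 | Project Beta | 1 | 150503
SELECT p.name FROM departments p LEFT JOIN projects c ON c.department_id = p.id WHERE c.id IS NULL

Execution result:
Support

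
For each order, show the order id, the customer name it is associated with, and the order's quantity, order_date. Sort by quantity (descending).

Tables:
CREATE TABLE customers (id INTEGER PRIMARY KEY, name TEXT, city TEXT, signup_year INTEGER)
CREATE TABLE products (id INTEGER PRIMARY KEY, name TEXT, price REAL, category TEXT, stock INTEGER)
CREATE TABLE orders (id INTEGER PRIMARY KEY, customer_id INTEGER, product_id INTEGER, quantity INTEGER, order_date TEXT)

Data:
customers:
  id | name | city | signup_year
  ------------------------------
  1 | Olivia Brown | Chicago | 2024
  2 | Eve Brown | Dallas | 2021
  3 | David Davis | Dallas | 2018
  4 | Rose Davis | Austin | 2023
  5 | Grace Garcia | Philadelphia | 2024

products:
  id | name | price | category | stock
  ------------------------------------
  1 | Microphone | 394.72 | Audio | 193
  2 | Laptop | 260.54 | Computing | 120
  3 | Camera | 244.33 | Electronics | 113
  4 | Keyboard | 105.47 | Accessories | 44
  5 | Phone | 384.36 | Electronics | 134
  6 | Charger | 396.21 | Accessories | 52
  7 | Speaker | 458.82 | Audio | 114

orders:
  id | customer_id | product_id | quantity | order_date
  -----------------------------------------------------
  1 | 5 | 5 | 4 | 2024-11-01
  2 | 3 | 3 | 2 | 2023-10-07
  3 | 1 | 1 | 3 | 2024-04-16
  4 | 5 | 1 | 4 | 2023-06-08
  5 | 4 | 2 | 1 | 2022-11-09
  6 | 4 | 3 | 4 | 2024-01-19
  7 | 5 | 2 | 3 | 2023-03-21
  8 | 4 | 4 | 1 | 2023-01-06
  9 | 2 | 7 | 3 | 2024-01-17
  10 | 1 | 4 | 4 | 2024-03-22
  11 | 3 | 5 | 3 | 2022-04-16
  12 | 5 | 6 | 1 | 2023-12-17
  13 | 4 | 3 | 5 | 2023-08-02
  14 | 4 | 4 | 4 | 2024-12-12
SELECT c.id, p.name AS customer, c.quantity, c.order_date FROM orders c JOIN customers p ON c.customer_id = p.id ORDER BY c.quantity DESC

Execution result:
id | customer | quantity | order_date
13 | Rose Davis | 5 | 2023-08-02
1 | Grace Garcia | 4 | 2024-11-01
4 | Grace Garcia | 4 | 2023-06-08
6 | Rose Davis | 4 | 2024-01-19
10 | Olivia Brown | 4 | 2024-03-22
14 | Rose Davis | 4 | 2024-12-12
3 | Olivia Brown | 3 | 2024-04-16
7 | Grace Garcia | 3 | 2023-03-21
9 | Eve Brown | 3 | 2024-01-17
11 | David Davis | 3 | 2022-04-16
2 | David Davis | 2 | 2023-10-07
5 | Rose Davis | 1 | 2022-11-09
8 | Rose Davis | 1 | 2023-01-06
12 | Grace Garcia | 1 | 2023-12-17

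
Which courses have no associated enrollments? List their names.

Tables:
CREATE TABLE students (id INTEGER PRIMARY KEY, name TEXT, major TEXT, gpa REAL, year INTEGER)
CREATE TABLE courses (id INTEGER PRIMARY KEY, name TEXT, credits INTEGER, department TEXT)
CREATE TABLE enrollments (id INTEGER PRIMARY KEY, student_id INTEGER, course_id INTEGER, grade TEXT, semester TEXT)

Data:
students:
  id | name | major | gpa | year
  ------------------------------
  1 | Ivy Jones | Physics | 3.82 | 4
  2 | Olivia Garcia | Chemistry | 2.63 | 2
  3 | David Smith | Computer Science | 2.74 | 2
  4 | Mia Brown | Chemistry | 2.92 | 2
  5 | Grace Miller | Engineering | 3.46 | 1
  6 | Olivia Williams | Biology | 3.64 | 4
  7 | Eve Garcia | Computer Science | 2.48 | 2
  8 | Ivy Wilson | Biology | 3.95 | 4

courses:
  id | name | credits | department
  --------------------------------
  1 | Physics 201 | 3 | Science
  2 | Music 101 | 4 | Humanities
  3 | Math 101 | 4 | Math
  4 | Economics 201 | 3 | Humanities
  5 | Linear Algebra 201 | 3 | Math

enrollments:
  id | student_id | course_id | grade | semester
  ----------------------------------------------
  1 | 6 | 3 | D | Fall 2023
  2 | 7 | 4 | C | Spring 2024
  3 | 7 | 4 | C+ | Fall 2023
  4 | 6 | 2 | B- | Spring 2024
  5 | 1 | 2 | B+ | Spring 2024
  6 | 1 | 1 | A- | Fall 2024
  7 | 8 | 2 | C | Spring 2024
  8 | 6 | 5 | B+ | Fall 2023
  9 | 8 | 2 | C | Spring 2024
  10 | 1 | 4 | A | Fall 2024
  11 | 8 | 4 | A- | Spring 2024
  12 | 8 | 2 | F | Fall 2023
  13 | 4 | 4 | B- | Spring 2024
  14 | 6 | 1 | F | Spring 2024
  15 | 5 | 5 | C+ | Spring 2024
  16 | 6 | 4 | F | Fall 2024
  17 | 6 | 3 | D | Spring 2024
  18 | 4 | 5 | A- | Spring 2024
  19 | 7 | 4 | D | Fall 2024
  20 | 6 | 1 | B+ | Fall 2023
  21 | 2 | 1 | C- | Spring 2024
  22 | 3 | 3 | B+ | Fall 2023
SELECT p.name FROM courses p LEFT JOIN enrollments c ON c.course_id = p.id WHERE c.id IS NULL

Execution result:
(no rows)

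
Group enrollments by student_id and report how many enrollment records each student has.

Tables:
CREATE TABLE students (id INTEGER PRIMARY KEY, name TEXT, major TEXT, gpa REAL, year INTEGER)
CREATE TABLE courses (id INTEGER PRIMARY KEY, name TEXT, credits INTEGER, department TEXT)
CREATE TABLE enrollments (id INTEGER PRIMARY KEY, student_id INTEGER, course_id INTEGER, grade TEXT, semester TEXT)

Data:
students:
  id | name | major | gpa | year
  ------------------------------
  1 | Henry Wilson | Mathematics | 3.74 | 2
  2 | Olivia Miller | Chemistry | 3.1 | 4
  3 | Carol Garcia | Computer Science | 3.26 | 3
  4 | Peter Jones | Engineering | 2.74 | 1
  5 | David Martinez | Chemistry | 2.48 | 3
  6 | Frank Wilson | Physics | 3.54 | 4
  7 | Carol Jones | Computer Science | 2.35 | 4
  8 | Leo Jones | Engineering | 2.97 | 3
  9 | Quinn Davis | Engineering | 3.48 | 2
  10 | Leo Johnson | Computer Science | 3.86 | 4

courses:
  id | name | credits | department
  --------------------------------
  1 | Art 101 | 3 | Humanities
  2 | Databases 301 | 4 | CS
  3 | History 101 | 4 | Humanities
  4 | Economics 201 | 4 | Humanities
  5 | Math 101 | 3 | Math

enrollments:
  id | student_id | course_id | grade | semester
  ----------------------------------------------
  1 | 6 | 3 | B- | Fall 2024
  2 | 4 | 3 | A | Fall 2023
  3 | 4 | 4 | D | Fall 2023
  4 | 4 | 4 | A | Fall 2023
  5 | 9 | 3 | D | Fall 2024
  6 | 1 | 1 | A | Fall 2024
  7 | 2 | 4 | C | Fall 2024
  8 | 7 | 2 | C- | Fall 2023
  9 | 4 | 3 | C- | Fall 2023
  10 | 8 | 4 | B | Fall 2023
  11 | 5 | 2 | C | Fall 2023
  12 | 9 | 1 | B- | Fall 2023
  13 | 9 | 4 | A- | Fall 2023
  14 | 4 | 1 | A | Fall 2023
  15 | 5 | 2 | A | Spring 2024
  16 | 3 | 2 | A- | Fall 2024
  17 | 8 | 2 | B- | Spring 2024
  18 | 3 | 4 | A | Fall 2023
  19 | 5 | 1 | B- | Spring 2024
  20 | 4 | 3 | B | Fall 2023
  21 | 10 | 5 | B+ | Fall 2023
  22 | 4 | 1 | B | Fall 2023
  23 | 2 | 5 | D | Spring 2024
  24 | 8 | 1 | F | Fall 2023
SELECT student_id, COUNT(*) AS enrollment_count FROM enrollments GROUP BY student_id

Execution result:
student_id | enrollment_count
1 | 1
2 | 2
3 | 2
4 | 7
5 | 3
6 | 1
7 | 1
8 | 3
9 | 3
10 | 1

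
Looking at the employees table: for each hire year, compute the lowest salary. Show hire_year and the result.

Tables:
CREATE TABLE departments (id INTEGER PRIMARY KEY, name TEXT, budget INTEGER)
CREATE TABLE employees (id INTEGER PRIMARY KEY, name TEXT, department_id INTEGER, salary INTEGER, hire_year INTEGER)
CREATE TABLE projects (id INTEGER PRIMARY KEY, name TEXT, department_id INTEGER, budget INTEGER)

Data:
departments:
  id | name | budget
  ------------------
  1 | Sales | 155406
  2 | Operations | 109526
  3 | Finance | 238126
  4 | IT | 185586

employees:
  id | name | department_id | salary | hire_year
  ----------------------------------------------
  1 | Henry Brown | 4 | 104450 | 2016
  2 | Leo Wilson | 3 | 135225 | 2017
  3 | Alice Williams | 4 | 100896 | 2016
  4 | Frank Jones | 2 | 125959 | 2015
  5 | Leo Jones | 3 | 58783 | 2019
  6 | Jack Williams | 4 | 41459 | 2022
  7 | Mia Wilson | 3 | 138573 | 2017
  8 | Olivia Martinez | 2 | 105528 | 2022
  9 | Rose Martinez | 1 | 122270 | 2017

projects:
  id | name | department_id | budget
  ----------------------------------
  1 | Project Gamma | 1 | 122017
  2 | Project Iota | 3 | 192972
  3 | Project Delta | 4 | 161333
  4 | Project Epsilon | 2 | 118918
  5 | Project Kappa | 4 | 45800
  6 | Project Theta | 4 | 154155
SELECT hire_year, MIN(salary) AS min_salary FROM employees GROUP BY hire_year

Execution result:
hire_year | min_salary
2015 | 125959
2016 | 100896
2017 | 122270
2019 | 58783
2022 | 41459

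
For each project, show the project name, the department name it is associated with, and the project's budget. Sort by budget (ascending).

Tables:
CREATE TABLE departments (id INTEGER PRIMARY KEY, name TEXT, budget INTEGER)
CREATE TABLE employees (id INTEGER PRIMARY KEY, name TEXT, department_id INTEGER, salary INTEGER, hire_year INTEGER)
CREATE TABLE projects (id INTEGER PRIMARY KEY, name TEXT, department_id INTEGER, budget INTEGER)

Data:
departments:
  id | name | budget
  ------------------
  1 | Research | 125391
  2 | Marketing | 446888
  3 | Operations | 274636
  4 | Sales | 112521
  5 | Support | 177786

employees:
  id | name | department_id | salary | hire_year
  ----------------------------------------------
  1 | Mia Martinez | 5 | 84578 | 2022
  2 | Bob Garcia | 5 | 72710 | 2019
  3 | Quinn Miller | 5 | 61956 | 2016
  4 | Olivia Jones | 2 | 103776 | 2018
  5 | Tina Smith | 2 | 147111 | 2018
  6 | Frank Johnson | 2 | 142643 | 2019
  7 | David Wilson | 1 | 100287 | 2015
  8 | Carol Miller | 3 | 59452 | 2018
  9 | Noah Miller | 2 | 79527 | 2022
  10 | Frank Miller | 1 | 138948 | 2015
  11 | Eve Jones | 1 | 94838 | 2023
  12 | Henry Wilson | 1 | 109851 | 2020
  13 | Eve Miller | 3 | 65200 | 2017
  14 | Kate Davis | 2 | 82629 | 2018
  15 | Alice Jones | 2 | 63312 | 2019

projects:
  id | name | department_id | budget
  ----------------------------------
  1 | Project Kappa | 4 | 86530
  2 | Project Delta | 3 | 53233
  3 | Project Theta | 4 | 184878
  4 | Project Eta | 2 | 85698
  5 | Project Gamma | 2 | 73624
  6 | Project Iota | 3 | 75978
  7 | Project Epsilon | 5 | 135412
SELECT c.name, p.name AS department, c.budget FROM projects c JOIN departments p ON c.department_id = p.id ORDER BY c.budget ASC

Execution result:
name | department | budget
Project Delta | Operations | 53233
Project Gamma | Marketing | 73624
Project Iota | Operations | 75978
Project Eta | Marketing | 85698
Project Kappa | Sales | 86530
Project Epsilon | Support | 135412
Project Theta | Sales | 184878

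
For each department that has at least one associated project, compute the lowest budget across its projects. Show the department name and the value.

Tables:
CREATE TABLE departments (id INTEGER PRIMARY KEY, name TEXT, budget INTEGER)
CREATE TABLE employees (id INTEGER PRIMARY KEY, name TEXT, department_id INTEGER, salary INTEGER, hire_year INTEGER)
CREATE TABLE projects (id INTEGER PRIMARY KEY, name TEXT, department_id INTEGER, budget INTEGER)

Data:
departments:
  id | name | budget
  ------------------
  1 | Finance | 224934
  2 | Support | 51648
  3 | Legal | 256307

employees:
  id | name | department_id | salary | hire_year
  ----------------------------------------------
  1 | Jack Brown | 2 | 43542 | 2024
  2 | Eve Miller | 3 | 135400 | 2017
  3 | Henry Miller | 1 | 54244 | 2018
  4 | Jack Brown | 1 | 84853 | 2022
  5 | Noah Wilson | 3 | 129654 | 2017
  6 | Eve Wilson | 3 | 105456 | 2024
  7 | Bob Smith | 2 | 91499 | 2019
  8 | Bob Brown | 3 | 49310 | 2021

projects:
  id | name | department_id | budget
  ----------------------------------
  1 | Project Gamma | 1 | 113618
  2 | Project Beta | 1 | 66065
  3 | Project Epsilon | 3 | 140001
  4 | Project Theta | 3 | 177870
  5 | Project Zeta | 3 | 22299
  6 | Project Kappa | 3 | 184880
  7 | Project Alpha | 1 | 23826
SELECT p.name, MIN(c.budget) AS min_budget FROM projects c JOIN departments p ON c.department_id = p.id GROUP BY p.id, p.name

Execution result:
name | min_budget
Finance | 23826
Legal | 22299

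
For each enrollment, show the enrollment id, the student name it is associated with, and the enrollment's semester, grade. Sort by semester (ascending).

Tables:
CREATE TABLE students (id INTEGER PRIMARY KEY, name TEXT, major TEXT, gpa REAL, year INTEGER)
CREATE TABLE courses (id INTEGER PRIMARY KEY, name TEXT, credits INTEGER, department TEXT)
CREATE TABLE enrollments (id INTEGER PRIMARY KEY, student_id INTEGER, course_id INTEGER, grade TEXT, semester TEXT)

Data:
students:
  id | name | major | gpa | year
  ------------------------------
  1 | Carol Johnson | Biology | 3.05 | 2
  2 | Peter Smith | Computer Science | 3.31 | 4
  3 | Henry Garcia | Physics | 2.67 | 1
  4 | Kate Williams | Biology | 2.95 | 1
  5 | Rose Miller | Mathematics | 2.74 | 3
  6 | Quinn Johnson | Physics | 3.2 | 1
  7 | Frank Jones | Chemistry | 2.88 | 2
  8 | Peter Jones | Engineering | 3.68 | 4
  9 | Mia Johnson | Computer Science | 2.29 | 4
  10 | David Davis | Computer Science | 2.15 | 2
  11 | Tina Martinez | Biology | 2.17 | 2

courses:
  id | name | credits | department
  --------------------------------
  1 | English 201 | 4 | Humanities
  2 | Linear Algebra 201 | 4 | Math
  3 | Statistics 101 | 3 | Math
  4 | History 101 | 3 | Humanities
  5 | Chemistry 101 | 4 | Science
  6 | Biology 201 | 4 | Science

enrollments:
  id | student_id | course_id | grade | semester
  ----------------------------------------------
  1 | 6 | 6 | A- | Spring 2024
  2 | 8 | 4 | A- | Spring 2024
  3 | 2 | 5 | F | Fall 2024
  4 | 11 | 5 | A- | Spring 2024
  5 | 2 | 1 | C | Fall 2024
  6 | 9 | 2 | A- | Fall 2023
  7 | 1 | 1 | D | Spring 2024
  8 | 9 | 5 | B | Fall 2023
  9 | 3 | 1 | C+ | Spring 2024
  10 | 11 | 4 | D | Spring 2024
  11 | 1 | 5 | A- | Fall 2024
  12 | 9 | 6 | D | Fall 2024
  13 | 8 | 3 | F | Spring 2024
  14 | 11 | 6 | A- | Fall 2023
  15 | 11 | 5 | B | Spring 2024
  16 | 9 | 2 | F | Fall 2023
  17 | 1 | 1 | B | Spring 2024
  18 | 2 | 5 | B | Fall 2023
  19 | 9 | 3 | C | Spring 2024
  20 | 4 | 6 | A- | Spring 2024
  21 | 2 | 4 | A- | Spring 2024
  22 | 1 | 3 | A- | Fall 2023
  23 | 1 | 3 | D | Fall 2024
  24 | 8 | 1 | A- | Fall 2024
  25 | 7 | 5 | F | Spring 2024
SELECT c.id, p.name AS student, c.semester, c.grade FROM enrollments c JOIN students p ON c.student_id = p.id ORDER BY c.semester ASC

Execution result:
id | student | semester | grade
6 | Mia Johnson | Fall 2023 | A-
8 | Mia Johnson | Fall 2023 | B
14 | Tina Martinez | Fall 2023 | A-
16 | Mia Johnson | Fall 2023 | F
18 | Peter Smith | Fall 2023 | B
22 | Carol Johnson | Fall 2023 | A-
3 | Peter Smith | Fall 2024 | F
5 | Peter Smith | Fall 2024 | C
11 | Carol Johnson | Fall 2024 | A-
12 | Mia Johnson | Fall 2024 | D
23 | Carol Johnson | Fall 2024 | D
24 | Peter Jones | Fall 2024 | A-
1 | Quinn Johnson | Spring 2024 | A-
2 | Peter Jones | Spring 2024 | A-
4 | Tina Martinez | Spring 2024 | A-
7 | Carol Johnson | Spring 2024 | D
9 | Henry Garcia | Spring 2024 | C+
10 | Tina Martinez | Spring 2024 | D
13 | Peter Jones | Spring 2024 | F
15 | Tina Martinez | Spring 2024 | B
17 | Carol Johnson | Spring 2024 | B
19 | Mia Johnson | Spring 2024 | C
20 | Kate Williams | Spring 2024 | A-
21 | Peter Smith | Spring 2024 | A-
25 | Frank Jones | Spring 2024 | F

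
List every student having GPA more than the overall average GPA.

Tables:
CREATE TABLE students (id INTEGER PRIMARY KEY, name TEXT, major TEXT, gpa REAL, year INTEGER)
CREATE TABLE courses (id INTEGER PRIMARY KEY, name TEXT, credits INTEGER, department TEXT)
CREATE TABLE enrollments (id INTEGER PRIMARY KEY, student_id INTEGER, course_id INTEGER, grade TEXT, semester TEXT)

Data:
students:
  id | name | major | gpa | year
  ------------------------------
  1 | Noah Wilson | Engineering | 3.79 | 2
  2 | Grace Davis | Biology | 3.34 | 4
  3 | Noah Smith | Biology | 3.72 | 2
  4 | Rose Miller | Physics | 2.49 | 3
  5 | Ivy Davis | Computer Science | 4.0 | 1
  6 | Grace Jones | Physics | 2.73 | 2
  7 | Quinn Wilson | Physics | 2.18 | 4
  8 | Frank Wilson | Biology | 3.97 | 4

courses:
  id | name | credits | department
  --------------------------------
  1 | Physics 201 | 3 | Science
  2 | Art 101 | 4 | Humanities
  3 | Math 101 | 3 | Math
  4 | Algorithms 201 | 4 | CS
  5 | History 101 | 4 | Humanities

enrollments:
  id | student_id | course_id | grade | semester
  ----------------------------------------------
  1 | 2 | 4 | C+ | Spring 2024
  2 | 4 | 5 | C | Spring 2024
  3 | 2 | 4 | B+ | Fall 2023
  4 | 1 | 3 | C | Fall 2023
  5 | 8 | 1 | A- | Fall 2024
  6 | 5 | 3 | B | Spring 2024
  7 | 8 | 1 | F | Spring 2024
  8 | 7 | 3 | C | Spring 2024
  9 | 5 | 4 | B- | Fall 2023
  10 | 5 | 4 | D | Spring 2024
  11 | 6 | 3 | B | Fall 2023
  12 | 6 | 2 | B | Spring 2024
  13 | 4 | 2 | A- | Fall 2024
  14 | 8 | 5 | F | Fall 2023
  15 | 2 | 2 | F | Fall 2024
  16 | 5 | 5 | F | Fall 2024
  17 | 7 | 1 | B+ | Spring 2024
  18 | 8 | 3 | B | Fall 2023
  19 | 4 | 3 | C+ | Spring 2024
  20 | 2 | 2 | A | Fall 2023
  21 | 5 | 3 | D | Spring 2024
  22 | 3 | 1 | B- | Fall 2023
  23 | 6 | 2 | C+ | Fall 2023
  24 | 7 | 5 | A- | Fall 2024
SELECT name, gpa FROM students WHERE gpa > (SELECT AVG(gpa) FROM students)

Execution result:
name | gpa
Noah Wilson | 3.79
Grace Davis | 3.34
Noah Smith | 3.72
Ivy Davis | 4.00
Frank Wilson | 3.97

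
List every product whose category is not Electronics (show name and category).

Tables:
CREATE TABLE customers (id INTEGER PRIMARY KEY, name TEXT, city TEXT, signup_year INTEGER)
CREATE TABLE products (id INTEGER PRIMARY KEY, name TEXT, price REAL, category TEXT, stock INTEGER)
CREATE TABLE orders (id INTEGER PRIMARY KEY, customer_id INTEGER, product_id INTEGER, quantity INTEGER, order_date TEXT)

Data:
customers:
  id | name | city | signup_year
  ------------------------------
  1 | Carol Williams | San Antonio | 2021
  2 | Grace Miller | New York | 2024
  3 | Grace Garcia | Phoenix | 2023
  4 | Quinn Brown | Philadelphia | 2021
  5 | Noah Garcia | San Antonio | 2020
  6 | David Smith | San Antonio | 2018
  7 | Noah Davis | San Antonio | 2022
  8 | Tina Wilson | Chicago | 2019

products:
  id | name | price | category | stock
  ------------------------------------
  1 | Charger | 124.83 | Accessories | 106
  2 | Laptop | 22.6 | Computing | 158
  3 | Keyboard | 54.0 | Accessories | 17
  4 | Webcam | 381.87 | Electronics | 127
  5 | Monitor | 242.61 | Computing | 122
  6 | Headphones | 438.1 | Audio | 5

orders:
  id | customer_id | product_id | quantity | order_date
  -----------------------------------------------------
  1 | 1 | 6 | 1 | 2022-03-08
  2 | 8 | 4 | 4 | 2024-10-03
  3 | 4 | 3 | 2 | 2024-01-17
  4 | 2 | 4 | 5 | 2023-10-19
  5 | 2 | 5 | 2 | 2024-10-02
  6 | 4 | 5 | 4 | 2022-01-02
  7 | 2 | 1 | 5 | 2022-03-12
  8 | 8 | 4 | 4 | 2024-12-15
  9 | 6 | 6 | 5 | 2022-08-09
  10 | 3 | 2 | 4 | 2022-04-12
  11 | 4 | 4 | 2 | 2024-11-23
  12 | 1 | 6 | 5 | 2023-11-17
SELECT name, category FROM products WHERE category <> 'Electronics'

Execution result:
name | category
Charger | Accessories
Laptop | Computing
Keyboard | Accessories
Monitor | Computing
Headphones | Audio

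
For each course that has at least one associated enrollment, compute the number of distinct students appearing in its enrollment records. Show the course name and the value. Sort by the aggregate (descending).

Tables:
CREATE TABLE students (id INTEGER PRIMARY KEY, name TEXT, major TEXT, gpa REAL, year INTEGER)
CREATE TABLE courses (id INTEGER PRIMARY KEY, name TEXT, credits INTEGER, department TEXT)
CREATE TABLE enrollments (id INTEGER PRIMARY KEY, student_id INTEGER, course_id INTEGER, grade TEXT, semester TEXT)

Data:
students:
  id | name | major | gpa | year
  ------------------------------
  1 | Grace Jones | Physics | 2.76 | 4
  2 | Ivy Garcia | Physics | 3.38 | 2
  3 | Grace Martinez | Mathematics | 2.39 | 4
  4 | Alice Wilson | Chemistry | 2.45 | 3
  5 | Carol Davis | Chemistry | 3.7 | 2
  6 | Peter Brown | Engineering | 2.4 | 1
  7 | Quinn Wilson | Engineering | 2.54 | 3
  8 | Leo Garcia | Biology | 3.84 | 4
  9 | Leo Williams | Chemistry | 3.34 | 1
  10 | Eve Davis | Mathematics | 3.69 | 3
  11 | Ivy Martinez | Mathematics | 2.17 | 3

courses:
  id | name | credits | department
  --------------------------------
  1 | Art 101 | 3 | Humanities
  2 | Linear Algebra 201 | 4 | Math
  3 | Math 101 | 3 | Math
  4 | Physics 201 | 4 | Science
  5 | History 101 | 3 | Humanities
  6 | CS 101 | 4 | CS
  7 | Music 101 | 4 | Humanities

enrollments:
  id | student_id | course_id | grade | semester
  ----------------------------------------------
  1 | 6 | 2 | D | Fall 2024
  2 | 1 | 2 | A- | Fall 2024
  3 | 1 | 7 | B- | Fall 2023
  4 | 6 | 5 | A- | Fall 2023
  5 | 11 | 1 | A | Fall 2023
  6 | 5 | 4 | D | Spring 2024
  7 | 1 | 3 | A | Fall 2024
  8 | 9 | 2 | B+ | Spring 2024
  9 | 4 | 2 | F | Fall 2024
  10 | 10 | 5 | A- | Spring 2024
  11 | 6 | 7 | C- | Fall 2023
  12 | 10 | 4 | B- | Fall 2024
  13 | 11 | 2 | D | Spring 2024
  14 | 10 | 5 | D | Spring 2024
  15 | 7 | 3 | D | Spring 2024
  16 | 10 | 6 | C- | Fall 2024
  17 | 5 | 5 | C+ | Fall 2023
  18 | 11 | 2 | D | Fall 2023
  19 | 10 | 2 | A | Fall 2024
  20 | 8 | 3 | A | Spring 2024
SELECT p.name, COUNT(DISTINCT c.student_id) AS distinct_student_count FROM enrollments c JOIN courses p ON c.course_id = p.id GROUP BY p.id, p.name ORDER BY distinct_student_count DESC

Execution result:
name | distinct_student_count
Linear Algebra 201 | 6
Math 101 | 3
History 101 | 3
Physics 201 | 2
Music 101 | 2
Art 101 | 1
CS 101 | 1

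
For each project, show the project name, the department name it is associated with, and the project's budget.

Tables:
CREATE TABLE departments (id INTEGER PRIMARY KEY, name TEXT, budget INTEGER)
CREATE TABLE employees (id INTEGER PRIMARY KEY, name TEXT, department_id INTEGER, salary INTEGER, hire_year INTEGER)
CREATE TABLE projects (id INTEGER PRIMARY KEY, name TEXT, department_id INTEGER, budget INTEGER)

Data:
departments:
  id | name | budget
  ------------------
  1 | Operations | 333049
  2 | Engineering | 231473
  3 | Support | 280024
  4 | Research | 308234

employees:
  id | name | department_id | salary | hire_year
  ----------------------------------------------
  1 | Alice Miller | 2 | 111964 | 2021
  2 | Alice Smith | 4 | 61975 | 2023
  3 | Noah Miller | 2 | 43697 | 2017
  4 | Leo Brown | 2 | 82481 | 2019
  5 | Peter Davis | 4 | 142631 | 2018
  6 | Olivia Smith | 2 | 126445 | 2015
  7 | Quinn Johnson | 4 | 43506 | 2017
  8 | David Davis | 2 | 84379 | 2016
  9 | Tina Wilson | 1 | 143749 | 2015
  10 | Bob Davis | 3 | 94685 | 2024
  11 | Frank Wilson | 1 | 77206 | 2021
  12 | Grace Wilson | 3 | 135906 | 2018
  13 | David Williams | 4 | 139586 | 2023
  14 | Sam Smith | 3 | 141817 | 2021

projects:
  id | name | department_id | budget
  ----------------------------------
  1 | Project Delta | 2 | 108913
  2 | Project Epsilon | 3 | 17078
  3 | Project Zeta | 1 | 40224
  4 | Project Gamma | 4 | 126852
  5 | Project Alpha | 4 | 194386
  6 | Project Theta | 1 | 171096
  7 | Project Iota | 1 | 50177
SELECT c.name, p.name AS department, c.budget FROM projects c JOIN departments p ON c.department_id = p.id

Execution result:
name | department | budget
Project Delta | Engineering | 108913
Project Epsilon | Support | 17078
Project Zeta | Operations | 40224
Project Gamma | Research | 126852
Project Alpha | Research | 194386
Project Theta | Operations | 171096
Project Iota | Operations | 50177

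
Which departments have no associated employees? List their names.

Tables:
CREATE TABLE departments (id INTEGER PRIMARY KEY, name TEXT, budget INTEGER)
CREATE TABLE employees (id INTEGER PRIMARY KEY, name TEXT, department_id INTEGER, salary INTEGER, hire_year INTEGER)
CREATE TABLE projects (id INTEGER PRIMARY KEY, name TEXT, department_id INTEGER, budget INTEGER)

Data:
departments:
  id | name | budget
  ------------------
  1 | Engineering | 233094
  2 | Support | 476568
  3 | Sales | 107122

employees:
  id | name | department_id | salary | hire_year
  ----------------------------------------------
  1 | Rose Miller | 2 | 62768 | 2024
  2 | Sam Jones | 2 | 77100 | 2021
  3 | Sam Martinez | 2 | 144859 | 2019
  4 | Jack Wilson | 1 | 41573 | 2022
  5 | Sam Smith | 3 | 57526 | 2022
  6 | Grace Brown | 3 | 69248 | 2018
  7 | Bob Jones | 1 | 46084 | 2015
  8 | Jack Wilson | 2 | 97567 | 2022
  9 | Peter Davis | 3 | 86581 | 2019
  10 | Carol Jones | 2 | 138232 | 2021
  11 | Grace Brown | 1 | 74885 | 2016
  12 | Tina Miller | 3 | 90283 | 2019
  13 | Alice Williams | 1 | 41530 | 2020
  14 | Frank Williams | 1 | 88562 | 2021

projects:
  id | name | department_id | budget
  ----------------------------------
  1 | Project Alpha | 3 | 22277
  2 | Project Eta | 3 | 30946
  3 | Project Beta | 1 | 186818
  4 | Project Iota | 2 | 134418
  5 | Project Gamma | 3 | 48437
SELECT p.name FROM departments p LEFT JOIN employees c ON c.department_id = p.id WHERE c.id IS NULL

Execution result:
(no rows)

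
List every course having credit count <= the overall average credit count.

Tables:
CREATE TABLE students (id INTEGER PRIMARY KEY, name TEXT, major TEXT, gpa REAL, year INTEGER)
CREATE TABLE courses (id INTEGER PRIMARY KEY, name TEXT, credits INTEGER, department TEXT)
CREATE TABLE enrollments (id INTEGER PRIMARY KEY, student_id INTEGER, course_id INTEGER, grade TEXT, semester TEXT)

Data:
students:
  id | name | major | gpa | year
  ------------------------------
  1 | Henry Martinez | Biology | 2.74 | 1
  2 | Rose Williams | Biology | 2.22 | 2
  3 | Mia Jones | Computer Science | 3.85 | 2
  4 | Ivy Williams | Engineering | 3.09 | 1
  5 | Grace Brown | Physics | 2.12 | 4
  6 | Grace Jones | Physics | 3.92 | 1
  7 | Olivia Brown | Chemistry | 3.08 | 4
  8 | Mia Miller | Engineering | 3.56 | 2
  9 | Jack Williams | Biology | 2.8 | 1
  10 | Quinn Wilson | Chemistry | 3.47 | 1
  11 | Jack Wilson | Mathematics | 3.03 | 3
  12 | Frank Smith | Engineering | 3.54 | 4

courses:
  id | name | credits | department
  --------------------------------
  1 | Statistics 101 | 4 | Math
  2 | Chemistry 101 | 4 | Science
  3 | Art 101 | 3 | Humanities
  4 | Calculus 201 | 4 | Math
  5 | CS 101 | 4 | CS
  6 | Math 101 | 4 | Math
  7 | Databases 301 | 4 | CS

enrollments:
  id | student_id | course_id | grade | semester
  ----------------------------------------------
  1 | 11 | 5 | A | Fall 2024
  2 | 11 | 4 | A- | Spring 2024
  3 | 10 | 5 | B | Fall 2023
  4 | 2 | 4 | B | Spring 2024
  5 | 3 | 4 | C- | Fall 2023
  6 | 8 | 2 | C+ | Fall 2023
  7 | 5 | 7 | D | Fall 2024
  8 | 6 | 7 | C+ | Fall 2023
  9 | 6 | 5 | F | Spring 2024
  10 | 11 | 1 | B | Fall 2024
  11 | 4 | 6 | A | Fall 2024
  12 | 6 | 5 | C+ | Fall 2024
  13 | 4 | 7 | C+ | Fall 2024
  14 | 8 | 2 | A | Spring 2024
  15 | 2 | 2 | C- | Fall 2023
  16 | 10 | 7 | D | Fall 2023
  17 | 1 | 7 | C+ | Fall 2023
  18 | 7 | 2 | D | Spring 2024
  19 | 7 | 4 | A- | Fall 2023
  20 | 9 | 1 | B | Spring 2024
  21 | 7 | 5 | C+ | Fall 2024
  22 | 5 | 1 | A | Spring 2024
SELECT name, credits FROM courses WHERE credits <= (SELECT AVG(credits) FROM courses)

Execution result:
name | credits
Art 101 | 3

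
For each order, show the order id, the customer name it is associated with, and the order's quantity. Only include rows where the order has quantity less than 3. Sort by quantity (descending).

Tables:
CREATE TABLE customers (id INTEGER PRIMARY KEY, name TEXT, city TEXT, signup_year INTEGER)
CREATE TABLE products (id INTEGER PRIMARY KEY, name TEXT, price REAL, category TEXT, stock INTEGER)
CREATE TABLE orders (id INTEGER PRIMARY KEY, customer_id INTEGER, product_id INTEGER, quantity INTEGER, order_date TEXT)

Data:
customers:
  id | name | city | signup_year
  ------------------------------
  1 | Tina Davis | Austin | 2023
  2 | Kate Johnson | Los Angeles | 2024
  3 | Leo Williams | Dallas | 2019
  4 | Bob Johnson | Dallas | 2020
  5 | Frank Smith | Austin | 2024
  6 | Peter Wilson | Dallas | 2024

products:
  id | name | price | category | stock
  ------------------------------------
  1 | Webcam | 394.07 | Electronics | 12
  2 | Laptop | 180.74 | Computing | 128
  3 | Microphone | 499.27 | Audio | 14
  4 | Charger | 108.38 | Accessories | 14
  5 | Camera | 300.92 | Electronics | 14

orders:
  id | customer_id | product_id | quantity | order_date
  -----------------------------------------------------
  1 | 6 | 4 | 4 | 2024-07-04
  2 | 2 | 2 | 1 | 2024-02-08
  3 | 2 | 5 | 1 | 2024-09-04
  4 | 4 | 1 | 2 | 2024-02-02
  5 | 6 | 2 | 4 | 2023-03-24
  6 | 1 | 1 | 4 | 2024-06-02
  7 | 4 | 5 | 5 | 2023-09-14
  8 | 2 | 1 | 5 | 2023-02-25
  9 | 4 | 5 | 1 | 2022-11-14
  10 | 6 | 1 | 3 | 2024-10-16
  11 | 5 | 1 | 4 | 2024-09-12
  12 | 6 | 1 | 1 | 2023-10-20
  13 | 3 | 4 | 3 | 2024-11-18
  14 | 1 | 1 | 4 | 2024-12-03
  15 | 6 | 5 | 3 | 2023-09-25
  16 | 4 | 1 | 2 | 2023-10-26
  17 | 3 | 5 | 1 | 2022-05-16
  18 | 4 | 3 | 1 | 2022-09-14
SELECT c.id, p.name AS customer, c.quantity FROM orders c JOIN customers p ON c.customer_id = p.id WHERE c.quantity < 3 ORDER BY c.quantity DESC

Execution result:
id | customer | quantity
4 | Bob Johnson | 2
16 | Bob Johnson | 2
2 | Kate Johnson | 1
3 | Kate Johnson | 1
9 | Bob Johnson | 1
12 | Peter Wilson | 1
17 | Leo Williams | 1
18 | Bob Johnson | 1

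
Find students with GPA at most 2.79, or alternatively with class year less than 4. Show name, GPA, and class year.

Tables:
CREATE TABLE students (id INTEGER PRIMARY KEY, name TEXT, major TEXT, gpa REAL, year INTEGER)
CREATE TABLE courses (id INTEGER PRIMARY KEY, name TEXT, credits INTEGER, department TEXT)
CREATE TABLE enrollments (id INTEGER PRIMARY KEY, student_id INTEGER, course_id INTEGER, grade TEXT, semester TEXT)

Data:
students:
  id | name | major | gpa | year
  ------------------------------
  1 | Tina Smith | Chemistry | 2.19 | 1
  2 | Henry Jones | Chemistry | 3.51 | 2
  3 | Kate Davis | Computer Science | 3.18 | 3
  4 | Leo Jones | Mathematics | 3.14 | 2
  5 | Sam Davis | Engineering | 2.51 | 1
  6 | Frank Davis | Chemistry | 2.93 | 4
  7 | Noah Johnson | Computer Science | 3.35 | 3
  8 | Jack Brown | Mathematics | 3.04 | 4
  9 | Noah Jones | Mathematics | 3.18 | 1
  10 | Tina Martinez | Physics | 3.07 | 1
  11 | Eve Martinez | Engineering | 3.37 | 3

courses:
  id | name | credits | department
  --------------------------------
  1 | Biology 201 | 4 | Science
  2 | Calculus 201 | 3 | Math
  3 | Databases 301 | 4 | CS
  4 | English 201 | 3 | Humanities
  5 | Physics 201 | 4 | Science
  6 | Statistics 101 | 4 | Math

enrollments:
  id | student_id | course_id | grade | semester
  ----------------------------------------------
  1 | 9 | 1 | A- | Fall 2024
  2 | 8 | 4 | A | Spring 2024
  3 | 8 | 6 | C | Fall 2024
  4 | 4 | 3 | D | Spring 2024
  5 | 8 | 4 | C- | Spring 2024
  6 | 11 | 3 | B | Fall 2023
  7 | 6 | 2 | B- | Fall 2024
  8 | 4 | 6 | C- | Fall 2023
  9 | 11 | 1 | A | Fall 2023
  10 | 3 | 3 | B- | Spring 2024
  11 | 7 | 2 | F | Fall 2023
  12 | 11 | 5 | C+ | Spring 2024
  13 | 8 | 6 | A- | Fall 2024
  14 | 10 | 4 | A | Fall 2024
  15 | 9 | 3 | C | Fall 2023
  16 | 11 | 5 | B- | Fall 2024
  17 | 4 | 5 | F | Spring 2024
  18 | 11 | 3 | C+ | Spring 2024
SELECT name, gpa, year FROM students WHERE gpa <= 2.79 OR year < 4

Execution result:
name | gpa | year
Tina Smith | 2.19 | 1
Henry Jones | 3.51 | 2
Kate Davis | 3.18 | 3
Leo Jones | 3.14 | 2
Sam Davis | 2.51 | 1
Noah Johnson | 3.35 | 3
Noah Jones | 3.18 | 1
Tina Martinez | 3.07 | 1
Eve Martinez | 3.37 | 3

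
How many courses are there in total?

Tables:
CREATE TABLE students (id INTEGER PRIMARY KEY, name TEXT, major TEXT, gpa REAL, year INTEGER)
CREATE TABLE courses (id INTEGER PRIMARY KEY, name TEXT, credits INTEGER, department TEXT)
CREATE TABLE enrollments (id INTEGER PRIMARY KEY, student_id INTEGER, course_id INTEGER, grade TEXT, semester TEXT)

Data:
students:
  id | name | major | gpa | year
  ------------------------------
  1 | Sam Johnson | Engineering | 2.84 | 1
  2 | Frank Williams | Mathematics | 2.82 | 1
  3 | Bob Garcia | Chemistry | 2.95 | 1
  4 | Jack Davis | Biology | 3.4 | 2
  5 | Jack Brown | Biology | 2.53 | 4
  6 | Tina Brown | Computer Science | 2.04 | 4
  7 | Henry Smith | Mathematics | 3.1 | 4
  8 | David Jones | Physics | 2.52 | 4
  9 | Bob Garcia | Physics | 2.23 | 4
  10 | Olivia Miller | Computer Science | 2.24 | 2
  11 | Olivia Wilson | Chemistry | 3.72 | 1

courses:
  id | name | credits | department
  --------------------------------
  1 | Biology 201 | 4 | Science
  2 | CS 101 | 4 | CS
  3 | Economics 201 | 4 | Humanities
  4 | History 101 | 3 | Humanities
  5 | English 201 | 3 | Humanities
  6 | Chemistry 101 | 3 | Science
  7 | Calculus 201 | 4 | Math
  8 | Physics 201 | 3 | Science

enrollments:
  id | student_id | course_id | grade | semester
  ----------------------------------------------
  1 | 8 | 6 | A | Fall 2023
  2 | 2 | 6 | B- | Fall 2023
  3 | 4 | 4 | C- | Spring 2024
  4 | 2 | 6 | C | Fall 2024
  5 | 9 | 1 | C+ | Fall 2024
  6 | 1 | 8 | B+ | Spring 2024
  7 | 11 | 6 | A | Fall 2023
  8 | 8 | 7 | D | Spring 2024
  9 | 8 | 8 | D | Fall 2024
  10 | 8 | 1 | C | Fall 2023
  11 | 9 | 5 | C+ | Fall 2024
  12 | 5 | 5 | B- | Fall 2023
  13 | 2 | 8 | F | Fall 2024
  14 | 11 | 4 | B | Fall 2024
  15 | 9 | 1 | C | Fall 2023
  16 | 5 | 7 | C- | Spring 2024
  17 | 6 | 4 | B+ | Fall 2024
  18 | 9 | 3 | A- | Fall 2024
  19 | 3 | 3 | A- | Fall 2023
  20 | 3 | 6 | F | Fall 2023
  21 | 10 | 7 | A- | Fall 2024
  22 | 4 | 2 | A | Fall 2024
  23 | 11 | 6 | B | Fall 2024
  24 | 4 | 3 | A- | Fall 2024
SELECT COUNT(*) FROM courses

Execution result:
8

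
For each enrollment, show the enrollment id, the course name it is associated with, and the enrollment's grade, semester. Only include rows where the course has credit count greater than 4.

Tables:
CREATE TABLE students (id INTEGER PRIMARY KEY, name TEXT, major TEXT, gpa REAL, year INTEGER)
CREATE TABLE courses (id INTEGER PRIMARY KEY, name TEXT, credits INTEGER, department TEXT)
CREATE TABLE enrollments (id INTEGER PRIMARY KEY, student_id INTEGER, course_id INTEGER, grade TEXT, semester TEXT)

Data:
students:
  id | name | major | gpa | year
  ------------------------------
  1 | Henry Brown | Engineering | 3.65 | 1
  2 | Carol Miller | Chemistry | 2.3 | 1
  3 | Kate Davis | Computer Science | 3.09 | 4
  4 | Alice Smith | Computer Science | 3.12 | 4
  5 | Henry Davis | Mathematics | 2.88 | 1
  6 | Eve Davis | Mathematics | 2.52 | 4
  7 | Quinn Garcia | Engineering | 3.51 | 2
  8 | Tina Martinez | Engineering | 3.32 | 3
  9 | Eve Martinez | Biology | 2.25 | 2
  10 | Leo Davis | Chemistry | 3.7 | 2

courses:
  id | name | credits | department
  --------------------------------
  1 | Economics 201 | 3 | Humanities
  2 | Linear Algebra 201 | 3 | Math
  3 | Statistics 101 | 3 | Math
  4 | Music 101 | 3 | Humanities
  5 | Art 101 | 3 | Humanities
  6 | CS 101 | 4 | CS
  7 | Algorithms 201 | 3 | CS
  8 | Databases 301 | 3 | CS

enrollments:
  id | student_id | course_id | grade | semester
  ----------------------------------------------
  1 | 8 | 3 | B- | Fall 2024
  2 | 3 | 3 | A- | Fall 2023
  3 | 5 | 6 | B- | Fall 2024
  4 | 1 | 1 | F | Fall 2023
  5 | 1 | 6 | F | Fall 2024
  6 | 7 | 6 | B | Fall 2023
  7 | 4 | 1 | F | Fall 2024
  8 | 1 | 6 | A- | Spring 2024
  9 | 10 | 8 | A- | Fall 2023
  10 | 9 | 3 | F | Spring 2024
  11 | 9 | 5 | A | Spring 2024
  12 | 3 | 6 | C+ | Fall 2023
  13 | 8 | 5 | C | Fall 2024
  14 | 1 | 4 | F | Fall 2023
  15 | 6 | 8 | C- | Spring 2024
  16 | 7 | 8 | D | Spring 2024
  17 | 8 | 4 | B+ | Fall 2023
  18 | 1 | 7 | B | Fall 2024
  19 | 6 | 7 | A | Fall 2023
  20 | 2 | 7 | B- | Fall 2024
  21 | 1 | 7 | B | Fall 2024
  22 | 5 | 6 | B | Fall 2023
SELECT c.id, p.name AS course, c.grade, c.semester FROM enrollments c JOIN courses p ON c.course_id = p.id WHERE p.credits > 4

Execution result:
(no rows)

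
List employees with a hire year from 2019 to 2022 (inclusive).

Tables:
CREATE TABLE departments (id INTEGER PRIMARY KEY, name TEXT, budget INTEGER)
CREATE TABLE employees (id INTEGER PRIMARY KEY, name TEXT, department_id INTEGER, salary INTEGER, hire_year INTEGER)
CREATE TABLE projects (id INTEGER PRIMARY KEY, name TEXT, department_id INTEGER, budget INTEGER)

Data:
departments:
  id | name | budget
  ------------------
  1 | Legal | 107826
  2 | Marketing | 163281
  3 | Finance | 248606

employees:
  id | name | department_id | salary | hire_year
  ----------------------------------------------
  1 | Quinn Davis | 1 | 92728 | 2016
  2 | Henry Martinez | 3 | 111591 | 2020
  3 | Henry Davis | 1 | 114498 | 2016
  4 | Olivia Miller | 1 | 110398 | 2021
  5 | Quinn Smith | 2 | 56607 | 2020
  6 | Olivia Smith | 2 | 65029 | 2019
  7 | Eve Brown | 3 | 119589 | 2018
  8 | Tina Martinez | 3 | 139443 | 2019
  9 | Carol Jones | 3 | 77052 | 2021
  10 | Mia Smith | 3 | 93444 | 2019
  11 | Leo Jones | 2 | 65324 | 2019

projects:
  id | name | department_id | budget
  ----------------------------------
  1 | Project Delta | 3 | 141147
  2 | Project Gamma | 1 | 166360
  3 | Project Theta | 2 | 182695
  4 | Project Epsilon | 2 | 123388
SELECT name, hire_year FROM employees WHERE hire_year BETWEEN 2019 AND 2022

Execution result:
name | hire_year
Henry Martinez | 2020
Olivia Miller | 2021
Quinn Smith | 2020
Olivia Smith | 2019
Tina Martinez | 2019
Carol Jones | 2021
Mia Smith | 2019
Leo Jones | 2019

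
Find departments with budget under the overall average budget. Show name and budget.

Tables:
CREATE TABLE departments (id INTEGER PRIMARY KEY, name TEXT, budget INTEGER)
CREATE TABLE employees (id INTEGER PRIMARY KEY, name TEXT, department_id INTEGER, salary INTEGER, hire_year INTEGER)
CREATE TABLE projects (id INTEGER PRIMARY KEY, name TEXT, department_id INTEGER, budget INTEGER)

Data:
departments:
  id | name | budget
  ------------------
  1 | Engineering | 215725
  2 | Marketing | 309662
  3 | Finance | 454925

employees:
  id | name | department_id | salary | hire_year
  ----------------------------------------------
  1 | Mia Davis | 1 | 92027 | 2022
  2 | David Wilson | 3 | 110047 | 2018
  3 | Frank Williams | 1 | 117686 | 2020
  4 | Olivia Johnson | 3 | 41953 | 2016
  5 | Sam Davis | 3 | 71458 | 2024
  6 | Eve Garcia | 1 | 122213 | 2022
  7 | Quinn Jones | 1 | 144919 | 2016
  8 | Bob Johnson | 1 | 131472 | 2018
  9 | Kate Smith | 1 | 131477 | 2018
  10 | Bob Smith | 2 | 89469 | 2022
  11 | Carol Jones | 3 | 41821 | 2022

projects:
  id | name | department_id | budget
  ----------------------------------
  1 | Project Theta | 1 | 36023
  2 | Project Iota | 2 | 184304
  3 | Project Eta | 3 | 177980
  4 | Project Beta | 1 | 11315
SELECT name, budget FROM departments WHERE budget < (SELECT AVG(budget) FROM departments)

Execution result:
name | budget
Engineering | 215725
Marketing | 309662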